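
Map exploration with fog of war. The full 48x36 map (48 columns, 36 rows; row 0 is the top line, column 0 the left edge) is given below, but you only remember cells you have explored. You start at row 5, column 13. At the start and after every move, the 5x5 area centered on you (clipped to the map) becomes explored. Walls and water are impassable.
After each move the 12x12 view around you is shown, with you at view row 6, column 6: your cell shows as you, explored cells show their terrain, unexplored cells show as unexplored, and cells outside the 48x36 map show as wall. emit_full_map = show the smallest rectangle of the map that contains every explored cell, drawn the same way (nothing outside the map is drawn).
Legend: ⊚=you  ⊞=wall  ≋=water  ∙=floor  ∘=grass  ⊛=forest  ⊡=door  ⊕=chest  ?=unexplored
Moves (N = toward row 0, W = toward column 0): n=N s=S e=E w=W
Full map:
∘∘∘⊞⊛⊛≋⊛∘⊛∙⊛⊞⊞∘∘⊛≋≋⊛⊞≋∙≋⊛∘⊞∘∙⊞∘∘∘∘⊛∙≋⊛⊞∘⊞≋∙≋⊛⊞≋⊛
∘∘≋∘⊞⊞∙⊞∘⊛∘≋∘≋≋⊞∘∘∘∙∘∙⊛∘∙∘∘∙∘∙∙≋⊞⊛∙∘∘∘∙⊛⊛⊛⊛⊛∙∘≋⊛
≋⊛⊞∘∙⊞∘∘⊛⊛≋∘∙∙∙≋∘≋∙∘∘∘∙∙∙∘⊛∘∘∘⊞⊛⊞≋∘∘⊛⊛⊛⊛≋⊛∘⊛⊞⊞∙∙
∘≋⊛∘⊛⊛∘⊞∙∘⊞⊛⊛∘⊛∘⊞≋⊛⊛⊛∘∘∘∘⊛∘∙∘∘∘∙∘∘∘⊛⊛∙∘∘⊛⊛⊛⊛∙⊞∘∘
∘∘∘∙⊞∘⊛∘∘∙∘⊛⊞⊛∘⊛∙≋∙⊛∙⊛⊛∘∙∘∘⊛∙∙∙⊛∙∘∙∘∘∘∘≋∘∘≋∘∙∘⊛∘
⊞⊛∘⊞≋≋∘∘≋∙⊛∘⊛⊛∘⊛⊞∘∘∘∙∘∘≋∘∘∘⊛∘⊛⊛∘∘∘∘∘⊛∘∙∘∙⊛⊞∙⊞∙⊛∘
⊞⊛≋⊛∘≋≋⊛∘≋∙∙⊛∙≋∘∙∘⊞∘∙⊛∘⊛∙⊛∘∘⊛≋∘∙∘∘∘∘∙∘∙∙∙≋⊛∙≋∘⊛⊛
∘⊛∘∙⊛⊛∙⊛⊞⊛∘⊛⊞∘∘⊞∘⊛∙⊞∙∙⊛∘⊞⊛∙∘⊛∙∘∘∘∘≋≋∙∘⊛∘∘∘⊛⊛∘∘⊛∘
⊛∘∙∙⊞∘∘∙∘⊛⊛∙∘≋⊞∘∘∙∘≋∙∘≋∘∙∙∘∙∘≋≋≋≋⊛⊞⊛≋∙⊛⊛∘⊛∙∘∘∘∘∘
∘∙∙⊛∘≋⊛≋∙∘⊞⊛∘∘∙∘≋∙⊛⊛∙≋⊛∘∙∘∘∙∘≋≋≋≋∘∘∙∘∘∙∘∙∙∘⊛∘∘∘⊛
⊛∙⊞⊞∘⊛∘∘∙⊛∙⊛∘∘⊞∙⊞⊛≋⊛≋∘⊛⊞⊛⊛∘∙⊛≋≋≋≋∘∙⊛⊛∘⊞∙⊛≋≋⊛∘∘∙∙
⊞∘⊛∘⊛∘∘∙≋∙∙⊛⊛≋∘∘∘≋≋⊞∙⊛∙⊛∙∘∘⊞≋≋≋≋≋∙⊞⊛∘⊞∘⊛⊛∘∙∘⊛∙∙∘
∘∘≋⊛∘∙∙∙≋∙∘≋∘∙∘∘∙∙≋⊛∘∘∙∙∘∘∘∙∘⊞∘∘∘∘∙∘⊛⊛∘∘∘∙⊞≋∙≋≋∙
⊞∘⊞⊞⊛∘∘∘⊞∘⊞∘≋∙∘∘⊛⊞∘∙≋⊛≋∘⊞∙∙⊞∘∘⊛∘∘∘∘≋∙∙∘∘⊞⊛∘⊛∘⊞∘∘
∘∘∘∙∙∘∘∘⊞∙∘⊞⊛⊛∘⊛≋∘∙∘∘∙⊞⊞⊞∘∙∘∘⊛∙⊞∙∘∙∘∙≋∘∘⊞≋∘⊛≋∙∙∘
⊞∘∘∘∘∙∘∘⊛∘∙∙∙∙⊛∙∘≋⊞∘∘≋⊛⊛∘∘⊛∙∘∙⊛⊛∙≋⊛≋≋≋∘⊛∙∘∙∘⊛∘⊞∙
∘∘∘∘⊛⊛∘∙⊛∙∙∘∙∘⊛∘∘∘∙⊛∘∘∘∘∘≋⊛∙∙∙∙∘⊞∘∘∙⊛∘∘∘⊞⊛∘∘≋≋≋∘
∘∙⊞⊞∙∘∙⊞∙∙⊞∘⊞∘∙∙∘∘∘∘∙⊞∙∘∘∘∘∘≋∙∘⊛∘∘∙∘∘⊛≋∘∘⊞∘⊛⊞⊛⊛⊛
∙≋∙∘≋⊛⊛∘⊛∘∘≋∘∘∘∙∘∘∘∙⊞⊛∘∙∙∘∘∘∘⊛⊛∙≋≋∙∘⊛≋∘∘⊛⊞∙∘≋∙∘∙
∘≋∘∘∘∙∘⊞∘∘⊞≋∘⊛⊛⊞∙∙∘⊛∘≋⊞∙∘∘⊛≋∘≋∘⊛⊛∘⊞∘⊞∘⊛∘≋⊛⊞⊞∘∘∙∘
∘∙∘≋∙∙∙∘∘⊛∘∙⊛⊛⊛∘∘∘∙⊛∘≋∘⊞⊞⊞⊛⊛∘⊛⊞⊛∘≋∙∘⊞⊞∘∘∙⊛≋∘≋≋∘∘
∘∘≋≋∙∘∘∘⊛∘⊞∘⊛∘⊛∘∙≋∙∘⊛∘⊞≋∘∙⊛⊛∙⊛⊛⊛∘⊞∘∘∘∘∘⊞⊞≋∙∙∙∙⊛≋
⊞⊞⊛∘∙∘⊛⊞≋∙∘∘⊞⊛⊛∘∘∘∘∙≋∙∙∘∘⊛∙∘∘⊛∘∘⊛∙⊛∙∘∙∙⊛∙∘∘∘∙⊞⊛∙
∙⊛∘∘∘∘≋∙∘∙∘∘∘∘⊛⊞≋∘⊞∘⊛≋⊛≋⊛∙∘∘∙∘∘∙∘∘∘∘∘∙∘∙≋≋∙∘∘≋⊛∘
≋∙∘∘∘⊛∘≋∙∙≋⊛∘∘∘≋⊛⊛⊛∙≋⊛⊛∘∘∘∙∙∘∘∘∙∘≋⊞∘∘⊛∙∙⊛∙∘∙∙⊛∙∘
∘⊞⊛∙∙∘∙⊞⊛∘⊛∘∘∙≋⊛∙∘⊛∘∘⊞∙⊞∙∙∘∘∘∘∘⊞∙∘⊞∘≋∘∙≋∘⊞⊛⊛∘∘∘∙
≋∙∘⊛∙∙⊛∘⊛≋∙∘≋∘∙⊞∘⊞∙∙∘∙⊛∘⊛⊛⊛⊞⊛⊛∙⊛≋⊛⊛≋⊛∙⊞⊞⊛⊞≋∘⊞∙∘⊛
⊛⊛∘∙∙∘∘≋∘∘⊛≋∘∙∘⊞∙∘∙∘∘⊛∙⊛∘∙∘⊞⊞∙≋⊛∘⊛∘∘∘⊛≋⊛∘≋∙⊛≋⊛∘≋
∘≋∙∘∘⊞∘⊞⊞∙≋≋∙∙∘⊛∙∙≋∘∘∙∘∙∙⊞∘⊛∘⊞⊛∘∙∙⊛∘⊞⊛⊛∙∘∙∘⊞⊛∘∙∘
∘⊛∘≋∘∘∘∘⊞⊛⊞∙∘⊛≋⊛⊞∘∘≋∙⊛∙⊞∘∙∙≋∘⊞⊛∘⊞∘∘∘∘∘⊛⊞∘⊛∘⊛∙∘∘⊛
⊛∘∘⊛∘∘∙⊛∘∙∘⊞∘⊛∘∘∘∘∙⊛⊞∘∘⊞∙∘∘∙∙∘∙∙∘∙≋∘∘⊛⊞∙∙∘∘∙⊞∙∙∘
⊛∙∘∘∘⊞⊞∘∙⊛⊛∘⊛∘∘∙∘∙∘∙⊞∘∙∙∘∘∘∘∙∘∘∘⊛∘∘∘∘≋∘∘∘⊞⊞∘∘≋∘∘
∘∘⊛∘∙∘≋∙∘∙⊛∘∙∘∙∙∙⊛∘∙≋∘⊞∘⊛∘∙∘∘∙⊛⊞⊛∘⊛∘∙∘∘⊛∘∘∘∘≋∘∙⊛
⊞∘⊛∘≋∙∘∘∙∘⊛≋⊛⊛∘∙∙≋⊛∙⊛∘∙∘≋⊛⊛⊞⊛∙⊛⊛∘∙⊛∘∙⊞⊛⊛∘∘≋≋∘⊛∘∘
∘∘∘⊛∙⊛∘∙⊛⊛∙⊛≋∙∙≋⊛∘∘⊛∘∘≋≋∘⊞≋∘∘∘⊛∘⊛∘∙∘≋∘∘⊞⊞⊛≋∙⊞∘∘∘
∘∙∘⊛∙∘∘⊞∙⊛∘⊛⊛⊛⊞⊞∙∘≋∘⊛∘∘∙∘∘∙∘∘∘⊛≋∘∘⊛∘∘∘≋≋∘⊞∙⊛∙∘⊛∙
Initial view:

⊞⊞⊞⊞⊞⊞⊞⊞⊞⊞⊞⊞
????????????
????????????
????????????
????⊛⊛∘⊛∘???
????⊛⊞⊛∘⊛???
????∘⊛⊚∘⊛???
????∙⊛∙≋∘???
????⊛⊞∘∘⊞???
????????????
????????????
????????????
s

????????????
????????????
????????????
????⊛⊛∘⊛∘???
????⊛⊞⊛∘⊛???
????∘⊛⊛∘⊛???
????∙⊛⊚≋∘???
????⊛⊞∘∘⊞???
????∙∘≋⊞∘???
????????????
????????????
????????????

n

⊞⊞⊞⊞⊞⊞⊞⊞⊞⊞⊞⊞
????????????
????????????
????????????
????⊛⊛∘⊛∘???
????⊛⊞⊛∘⊛???
????∘⊛⊚∘⊛???
????∙⊛∙≋∘???
????⊛⊞∘∘⊞???
????∙∘≋⊞∘???
????????????
????????????

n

⊞⊞⊞⊞⊞⊞⊞⊞⊞⊞⊞⊞
⊞⊞⊞⊞⊞⊞⊞⊞⊞⊞⊞⊞
????????????
????????????
????∘∙∙∙≋???
????⊛⊛∘⊛∘???
????⊛⊞⊚∘⊛???
????∘⊛⊛∘⊛???
????∙⊛∙≋∘???
????⊛⊞∘∘⊞???
????∙∘≋⊞∘???
????????????

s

⊞⊞⊞⊞⊞⊞⊞⊞⊞⊞⊞⊞
????????????
????????????
????∘∙∙∙≋???
????⊛⊛∘⊛∘???
????⊛⊞⊛∘⊛???
????∘⊛⊚∘⊛???
????∙⊛∙≋∘???
????⊛⊞∘∘⊞???
????∙∘≋⊞∘???
????????????
????????????

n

⊞⊞⊞⊞⊞⊞⊞⊞⊞⊞⊞⊞
⊞⊞⊞⊞⊞⊞⊞⊞⊞⊞⊞⊞
????????????
????????????
????∘∙∙∙≋???
????⊛⊛∘⊛∘???
????⊛⊞⊚∘⊛???
????∘⊛⊛∘⊛???
????∙⊛∙≋∘???
????⊛⊞∘∘⊞???
????∙∘≋⊞∘???
????????????

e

⊞⊞⊞⊞⊞⊞⊞⊞⊞⊞⊞⊞
⊞⊞⊞⊞⊞⊞⊞⊞⊞⊞⊞⊞
????????????
????????????
???∘∙∙∙≋∘???
???⊛⊛∘⊛∘⊞???
???⊛⊞⊛⊚⊛∙???
???∘⊛⊛∘⊛⊞???
???∙⊛∙≋∘∙???
???⊛⊞∘∘⊞????
???∙∘≋⊞∘????
????????????

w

⊞⊞⊞⊞⊞⊞⊞⊞⊞⊞⊞⊞
⊞⊞⊞⊞⊞⊞⊞⊞⊞⊞⊞⊞
????????????
????????????
????∘∙∙∙≋∘??
????⊛⊛∘⊛∘⊞??
????⊛⊞⊚∘⊛∙??
????∘⊛⊛∘⊛⊞??
????∙⊛∙≋∘∙??
????⊛⊞∘∘⊞???
????∙∘≋⊞∘???
????????????

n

⊞⊞⊞⊞⊞⊞⊞⊞⊞⊞⊞⊞
⊞⊞⊞⊞⊞⊞⊞⊞⊞⊞⊞⊞
⊞⊞⊞⊞⊞⊞⊞⊞⊞⊞⊞⊞
????????????
????≋∘≋≋⊞???
????∘∙∙∙≋∘??
????⊛⊛⊚⊛∘⊞??
????⊛⊞⊛∘⊛∙??
????∘⊛⊛∘⊛⊞??
????∙⊛∙≋∘∙??
????⊛⊞∘∘⊞???
????∙∘≋⊞∘???

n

⊞⊞⊞⊞⊞⊞⊞⊞⊞⊞⊞⊞
⊞⊞⊞⊞⊞⊞⊞⊞⊞⊞⊞⊞
⊞⊞⊞⊞⊞⊞⊞⊞⊞⊞⊞⊞
⊞⊞⊞⊞⊞⊞⊞⊞⊞⊞⊞⊞
????⊛⊞⊞∘∘???
????≋∘≋≋⊞???
????∘∙⊚∙≋∘??
????⊛⊛∘⊛∘⊞??
????⊛⊞⊛∘⊛∙??
????∘⊛⊛∘⊛⊞??
????∙⊛∙≋∘∙??
????⊛⊞∘∘⊞???

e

⊞⊞⊞⊞⊞⊞⊞⊞⊞⊞⊞⊞
⊞⊞⊞⊞⊞⊞⊞⊞⊞⊞⊞⊞
⊞⊞⊞⊞⊞⊞⊞⊞⊞⊞⊞⊞
⊞⊞⊞⊞⊞⊞⊞⊞⊞⊞⊞⊞
???⊛⊞⊞∘∘⊛???
???≋∘≋≋⊞∘???
???∘∙∙⊚≋∘???
???⊛⊛∘⊛∘⊞???
???⊛⊞⊛∘⊛∙???
???∘⊛⊛∘⊛⊞???
???∙⊛∙≋∘∙???
???⊛⊞∘∘⊞????

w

⊞⊞⊞⊞⊞⊞⊞⊞⊞⊞⊞⊞
⊞⊞⊞⊞⊞⊞⊞⊞⊞⊞⊞⊞
⊞⊞⊞⊞⊞⊞⊞⊞⊞⊞⊞⊞
⊞⊞⊞⊞⊞⊞⊞⊞⊞⊞⊞⊞
????⊛⊞⊞∘∘⊛??
????≋∘≋≋⊞∘??
????∘∙⊚∙≋∘??
????⊛⊛∘⊛∘⊞??
????⊛⊞⊛∘⊛∙??
????∘⊛⊛∘⊛⊞??
????∙⊛∙≋∘∙??
????⊛⊞∘∘⊞???

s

⊞⊞⊞⊞⊞⊞⊞⊞⊞⊞⊞⊞
⊞⊞⊞⊞⊞⊞⊞⊞⊞⊞⊞⊞
⊞⊞⊞⊞⊞⊞⊞⊞⊞⊞⊞⊞
????⊛⊞⊞∘∘⊛??
????≋∘≋≋⊞∘??
????∘∙∙∙≋∘??
????⊛⊛⊚⊛∘⊞??
????⊛⊞⊛∘⊛∙??
????∘⊛⊛∘⊛⊞??
????∙⊛∙≋∘∙??
????⊛⊞∘∘⊞???
????∙∘≋⊞∘???

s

⊞⊞⊞⊞⊞⊞⊞⊞⊞⊞⊞⊞
⊞⊞⊞⊞⊞⊞⊞⊞⊞⊞⊞⊞
????⊛⊞⊞∘∘⊛??
????≋∘≋≋⊞∘??
????∘∙∙∙≋∘??
????⊛⊛∘⊛∘⊞??
????⊛⊞⊚∘⊛∙??
????∘⊛⊛∘⊛⊞??
????∙⊛∙≋∘∙??
????⊛⊞∘∘⊞???
????∙∘≋⊞∘???
????????????

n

⊞⊞⊞⊞⊞⊞⊞⊞⊞⊞⊞⊞
⊞⊞⊞⊞⊞⊞⊞⊞⊞⊞⊞⊞
⊞⊞⊞⊞⊞⊞⊞⊞⊞⊞⊞⊞
????⊛⊞⊞∘∘⊛??
????≋∘≋≋⊞∘??
????∘∙∙∙≋∘??
????⊛⊛⊚⊛∘⊞??
????⊛⊞⊛∘⊛∙??
????∘⊛⊛∘⊛⊞??
????∙⊛∙≋∘∙??
????⊛⊞∘∘⊞???
????∙∘≋⊞∘???

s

⊞⊞⊞⊞⊞⊞⊞⊞⊞⊞⊞⊞
⊞⊞⊞⊞⊞⊞⊞⊞⊞⊞⊞⊞
????⊛⊞⊞∘∘⊛??
????≋∘≋≋⊞∘??
????∘∙∙∙≋∘??
????⊛⊛∘⊛∘⊞??
????⊛⊞⊚∘⊛∙??
????∘⊛⊛∘⊛⊞??
????∙⊛∙≋∘∙??
????⊛⊞∘∘⊞???
????∙∘≋⊞∘???
????????????


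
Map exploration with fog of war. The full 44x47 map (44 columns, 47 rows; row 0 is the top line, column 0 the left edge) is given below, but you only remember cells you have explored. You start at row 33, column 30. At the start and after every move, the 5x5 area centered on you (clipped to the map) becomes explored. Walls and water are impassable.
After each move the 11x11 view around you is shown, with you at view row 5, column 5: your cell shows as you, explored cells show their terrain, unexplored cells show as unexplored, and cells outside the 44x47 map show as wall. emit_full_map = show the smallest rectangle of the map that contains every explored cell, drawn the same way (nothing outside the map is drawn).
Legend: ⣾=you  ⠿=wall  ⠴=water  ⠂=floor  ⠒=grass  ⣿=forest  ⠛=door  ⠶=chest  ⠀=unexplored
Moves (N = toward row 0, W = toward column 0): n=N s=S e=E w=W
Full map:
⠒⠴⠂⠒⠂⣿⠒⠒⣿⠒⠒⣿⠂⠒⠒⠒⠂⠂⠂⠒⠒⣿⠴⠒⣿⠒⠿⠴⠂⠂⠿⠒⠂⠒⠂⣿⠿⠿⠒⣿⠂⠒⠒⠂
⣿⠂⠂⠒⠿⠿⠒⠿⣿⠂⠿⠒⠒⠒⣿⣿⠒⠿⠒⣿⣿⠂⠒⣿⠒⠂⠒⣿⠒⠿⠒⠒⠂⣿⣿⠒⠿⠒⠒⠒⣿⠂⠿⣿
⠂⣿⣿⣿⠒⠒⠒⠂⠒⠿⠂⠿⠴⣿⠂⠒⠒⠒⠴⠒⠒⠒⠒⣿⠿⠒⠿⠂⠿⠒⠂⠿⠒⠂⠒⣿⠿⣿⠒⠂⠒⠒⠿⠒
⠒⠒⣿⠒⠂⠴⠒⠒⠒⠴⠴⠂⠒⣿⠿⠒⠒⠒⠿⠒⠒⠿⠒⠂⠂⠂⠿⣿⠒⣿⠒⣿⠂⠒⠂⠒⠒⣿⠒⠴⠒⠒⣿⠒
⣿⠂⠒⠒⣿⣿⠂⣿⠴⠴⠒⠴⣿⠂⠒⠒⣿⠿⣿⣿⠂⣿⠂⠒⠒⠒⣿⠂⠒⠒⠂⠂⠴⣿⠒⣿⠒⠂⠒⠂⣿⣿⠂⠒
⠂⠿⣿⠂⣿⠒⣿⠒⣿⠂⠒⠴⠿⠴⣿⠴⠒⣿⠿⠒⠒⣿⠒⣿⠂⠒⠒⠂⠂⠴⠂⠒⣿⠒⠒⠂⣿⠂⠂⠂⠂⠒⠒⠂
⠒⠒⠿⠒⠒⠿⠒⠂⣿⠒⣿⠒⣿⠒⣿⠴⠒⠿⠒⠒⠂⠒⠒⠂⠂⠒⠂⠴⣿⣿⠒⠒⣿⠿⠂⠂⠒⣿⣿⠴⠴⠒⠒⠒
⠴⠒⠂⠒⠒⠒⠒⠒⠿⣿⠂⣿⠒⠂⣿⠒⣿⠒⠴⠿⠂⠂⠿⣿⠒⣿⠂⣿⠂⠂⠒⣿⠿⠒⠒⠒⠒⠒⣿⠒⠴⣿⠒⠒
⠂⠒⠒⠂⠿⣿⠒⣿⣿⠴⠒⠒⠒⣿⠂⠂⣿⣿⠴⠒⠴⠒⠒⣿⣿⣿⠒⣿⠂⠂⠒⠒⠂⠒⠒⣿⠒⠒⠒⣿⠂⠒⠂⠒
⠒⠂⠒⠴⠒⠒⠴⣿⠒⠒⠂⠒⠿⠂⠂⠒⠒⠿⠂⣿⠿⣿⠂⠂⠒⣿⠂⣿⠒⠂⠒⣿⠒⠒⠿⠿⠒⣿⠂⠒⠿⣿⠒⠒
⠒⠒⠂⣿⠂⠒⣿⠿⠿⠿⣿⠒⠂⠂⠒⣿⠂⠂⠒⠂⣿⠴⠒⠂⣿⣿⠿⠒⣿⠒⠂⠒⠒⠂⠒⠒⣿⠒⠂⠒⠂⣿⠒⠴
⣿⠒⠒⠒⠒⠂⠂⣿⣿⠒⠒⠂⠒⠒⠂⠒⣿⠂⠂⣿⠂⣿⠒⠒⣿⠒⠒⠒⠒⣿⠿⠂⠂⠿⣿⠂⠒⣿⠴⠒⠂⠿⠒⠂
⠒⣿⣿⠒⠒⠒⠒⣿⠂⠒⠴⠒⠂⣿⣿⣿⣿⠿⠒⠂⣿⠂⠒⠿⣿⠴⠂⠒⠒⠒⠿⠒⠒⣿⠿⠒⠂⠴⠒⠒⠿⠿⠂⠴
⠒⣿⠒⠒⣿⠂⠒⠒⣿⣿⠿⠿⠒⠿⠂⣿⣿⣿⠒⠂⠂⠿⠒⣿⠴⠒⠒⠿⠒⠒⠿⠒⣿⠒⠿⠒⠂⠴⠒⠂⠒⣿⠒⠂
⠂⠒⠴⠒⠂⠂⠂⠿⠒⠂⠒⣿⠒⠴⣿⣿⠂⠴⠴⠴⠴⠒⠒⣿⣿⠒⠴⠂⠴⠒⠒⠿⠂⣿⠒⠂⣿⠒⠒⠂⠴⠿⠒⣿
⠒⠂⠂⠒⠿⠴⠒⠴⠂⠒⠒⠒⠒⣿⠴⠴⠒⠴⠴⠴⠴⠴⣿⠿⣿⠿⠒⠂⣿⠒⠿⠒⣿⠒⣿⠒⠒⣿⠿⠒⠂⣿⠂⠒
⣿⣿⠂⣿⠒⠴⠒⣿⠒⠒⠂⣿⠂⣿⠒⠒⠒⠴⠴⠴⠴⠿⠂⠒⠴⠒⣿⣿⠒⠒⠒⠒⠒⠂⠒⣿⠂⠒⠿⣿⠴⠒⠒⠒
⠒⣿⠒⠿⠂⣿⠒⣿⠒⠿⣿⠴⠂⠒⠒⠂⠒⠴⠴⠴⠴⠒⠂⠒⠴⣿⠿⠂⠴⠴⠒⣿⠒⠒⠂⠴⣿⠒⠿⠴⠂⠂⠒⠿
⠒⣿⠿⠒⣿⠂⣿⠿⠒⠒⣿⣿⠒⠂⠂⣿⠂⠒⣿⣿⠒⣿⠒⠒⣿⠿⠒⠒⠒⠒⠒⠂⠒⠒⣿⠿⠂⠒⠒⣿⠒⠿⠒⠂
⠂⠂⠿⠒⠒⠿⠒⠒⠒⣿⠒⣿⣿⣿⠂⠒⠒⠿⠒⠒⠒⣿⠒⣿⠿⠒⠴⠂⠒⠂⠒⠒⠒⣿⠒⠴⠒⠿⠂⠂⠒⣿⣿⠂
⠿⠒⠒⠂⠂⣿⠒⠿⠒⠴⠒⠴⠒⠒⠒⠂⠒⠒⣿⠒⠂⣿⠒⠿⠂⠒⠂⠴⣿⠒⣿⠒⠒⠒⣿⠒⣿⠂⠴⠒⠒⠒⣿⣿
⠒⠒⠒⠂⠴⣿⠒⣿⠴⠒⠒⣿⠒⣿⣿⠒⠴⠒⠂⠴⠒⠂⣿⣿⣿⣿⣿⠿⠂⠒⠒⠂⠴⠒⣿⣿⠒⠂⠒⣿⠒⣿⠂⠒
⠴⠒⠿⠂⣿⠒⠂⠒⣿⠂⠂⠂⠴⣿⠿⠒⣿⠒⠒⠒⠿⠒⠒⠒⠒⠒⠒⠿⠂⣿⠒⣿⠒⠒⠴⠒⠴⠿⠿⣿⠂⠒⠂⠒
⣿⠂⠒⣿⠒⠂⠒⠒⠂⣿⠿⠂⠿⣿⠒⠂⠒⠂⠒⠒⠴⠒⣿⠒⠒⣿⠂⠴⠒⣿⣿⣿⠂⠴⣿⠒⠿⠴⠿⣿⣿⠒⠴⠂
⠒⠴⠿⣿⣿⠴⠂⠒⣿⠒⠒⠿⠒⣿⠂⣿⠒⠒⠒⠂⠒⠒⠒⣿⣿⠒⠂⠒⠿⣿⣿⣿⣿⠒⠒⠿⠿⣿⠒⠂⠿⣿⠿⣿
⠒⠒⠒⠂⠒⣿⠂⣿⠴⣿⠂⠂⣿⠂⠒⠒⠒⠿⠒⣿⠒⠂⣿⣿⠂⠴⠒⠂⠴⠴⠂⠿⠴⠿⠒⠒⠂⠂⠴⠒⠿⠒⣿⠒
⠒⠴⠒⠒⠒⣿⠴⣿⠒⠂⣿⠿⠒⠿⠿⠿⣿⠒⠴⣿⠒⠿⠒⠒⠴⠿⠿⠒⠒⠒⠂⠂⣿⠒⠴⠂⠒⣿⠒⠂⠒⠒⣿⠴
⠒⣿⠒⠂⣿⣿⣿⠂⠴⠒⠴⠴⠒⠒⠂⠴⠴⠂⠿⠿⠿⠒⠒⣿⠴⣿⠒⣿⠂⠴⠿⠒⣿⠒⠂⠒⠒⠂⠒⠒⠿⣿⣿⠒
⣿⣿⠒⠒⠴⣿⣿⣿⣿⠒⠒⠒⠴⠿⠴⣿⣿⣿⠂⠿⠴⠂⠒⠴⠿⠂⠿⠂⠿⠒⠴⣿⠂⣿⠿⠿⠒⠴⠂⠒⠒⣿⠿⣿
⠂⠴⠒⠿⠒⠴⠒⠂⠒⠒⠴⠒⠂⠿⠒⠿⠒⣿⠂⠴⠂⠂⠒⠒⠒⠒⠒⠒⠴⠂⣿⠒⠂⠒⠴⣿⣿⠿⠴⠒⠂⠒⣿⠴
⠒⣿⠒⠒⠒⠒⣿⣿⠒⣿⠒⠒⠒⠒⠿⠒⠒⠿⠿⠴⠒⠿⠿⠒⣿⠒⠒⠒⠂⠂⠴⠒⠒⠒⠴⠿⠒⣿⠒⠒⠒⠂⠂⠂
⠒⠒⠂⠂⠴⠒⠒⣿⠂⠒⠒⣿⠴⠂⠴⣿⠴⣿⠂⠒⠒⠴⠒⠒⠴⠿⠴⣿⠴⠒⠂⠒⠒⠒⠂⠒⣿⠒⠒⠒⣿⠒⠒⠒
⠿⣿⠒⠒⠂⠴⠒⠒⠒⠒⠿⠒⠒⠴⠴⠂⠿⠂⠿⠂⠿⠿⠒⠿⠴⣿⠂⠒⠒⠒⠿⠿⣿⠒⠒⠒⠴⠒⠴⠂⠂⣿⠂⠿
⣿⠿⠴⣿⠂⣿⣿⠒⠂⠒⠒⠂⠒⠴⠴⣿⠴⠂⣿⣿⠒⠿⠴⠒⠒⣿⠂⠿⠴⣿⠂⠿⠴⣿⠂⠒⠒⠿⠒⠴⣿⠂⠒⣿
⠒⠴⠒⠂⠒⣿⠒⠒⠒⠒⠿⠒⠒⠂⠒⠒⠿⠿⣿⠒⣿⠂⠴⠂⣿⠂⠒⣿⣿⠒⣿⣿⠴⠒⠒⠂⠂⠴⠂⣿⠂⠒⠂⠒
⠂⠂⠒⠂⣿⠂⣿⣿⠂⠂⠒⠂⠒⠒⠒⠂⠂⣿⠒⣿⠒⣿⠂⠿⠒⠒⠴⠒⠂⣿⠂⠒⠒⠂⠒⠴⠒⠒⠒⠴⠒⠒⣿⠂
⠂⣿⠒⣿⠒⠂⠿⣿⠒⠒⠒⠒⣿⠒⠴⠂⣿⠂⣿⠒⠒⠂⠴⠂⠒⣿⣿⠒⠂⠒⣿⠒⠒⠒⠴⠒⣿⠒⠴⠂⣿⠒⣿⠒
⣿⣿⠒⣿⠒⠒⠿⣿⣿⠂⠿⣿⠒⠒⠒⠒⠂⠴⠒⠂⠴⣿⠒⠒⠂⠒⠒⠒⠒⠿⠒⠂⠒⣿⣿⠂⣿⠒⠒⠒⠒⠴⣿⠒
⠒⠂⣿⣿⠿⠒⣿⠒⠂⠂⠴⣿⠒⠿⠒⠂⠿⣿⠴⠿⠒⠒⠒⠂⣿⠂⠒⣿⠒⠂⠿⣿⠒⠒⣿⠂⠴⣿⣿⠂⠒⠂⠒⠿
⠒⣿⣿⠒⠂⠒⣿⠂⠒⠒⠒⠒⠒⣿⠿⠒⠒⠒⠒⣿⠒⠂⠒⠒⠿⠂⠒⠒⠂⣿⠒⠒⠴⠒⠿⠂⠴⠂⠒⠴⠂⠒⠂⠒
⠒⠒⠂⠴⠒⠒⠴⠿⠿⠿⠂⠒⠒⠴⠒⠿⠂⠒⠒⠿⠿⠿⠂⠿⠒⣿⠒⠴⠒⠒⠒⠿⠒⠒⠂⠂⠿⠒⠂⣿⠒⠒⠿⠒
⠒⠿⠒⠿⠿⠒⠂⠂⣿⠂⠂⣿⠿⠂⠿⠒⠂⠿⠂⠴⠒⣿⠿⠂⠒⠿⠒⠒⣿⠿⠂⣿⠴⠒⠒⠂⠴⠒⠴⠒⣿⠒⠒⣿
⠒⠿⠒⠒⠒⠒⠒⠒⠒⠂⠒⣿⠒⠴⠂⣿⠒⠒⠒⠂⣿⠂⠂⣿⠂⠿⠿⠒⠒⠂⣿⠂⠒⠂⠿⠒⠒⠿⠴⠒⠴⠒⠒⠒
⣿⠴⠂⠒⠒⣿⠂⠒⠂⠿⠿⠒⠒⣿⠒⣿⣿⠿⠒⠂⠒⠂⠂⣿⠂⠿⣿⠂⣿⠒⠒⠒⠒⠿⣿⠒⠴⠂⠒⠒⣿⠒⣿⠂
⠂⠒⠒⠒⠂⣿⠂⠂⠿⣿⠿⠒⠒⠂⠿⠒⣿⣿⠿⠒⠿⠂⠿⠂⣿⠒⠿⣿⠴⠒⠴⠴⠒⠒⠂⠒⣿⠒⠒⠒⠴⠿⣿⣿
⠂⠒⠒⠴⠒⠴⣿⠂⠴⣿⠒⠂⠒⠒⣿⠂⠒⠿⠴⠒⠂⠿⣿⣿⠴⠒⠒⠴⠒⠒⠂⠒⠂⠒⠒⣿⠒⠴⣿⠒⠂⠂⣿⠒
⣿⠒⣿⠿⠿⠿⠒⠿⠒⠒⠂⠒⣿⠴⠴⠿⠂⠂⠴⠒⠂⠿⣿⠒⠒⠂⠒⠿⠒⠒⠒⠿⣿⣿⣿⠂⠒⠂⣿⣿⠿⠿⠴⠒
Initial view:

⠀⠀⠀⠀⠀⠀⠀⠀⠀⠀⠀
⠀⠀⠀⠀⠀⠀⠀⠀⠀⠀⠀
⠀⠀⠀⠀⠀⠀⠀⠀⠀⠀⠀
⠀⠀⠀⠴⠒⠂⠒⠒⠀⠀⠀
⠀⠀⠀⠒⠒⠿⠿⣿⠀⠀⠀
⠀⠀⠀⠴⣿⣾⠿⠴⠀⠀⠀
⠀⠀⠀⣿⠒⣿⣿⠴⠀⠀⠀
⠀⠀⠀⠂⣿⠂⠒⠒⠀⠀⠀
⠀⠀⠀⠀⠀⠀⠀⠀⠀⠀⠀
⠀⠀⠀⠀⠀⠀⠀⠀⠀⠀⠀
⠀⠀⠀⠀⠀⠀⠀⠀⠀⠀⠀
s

⠀⠀⠀⠀⠀⠀⠀⠀⠀⠀⠀
⠀⠀⠀⠀⠀⠀⠀⠀⠀⠀⠀
⠀⠀⠀⠴⠒⠂⠒⠒⠀⠀⠀
⠀⠀⠀⠒⠒⠿⠿⣿⠀⠀⠀
⠀⠀⠀⠴⣿⠂⠿⠴⠀⠀⠀
⠀⠀⠀⣿⠒⣾⣿⠴⠀⠀⠀
⠀⠀⠀⠂⣿⠂⠒⠒⠀⠀⠀
⠀⠀⠀⠂⠒⣿⠒⠒⠀⠀⠀
⠀⠀⠀⠀⠀⠀⠀⠀⠀⠀⠀
⠀⠀⠀⠀⠀⠀⠀⠀⠀⠀⠀
⠀⠀⠀⠀⠀⠀⠀⠀⠀⠀⠀

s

⠀⠀⠀⠀⠀⠀⠀⠀⠀⠀⠀
⠀⠀⠀⠴⠒⠂⠒⠒⠀⠀⠀
⠀⠀⠀⠒⠒⠿⠿⣿⠀⠀⠀
⠀⠀⠀⠴⣿⠂⠿⠴⠀⠀⠀
⠀⠀⠀⣿⠒⣿⣿⠴⠀⠀⠀
⠀⠀⠀⠂⣿⣾⠒⠒⠀⠀⠀
⠀⠀⠀⠂⠒⣿⠒⠒⠀⠀⠀
⠀⠀⠀⠒⠿⠒⠂⠒⠀⠀⠀
⠀⠀⠀⠀⠀⠀⠀⠀⠀⠀⠀
⠀⠀⠀⠀⠀⠀⠀⠀⠀⠀⠀
⠀⠀⠀⠀⠀⠀⠀⠀⠀⠀⠀

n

⠀⠀⠀⠀⠀⠀⠀⠀⠀⠀⠀
⠀⠀⠀⠀⠀⠀⠀⠀⠀⠀⠀
⠀⠀⠀⠴⠒⠂⠒⠒⠀⠀⠀
⠀⠀⠀⠒⠒⠿⠿⣿⠀⠀⠀
⠀⠀⠀⠴⣿⠂⠿⠴⠀⠀⠀
⠀⠀⠀⣿⠒⣾⣿⠴⠀⠀⠀
⠀⠀⠀⠂⣿⠂⠒⠒⠀⠀⠀
⠀⠀⠀⠂⠒⣿⠒⠒⠀⠀⠀
⠀⠀⠀⠒⠿⠒⠂⠒⠀⠀⠀
⠀⠀⠀⠀⠀⠀⠀⠀⠀⠀⠀
⠀⠀⠀⠀⠀⠀⠀⠀⠀⠀⠀

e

⠀⠀⠀⠀⠀⠀⠀⠀⠀⠀⠀
⠀⠀⠀⠀⠀⠀⠀⠀⠀⠀⠀
⠀⠀⠴⠒⠂⠒⠒⠀⠀⠀⠀
⠀⠀⠒⠒⠿⠿⣿⠒⠀⠀⠀
⠀⠀⠴⣿⠂⠿⠴⣿⠀⠀⠀
⠀⠀⣿⠒⣿⣾⠴⠒⠀⠀⠀
⠀⠀⠂⣿⠂⠒⠒⠂⠀⠀⠀
⠀⠀⠂⠒⣿⠒⠒⠒⠀⠀⠀
⠀⠀⠒⠿⠒⠂⠒⠀⠀⠀⠀
⠀⠀⠀⠀⠀⠀⠀⠀⠀⠀⠀
⠀⠀⠀⠀⠀⠀⠀⠀⠀⠀⠀

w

⠀⠀⠀⠀⠀⠀⠀⠀⠀⠀⠀
⠀⠀⠀⠀⠀⠀⠀⠀⠀⠀⠀
⠀⠀⠀⠴⠒⠂⠒⠒⠀⠀⠀
⠀⠀⠀⠒⠒⠿⠿⣿⠒⠀⠀
⠀⠀⠀⠴⣿⠂⠿⠴⣿⠀⠀
⠀⠀⠀⣿⠒⣾⣿⠴⠒⠀⠀
⠀⠀⠀⠂⣿⠂⠒⠒⠂⠀⠀
⠀⠀⠀⠂⠒⣿⠒⠒⠒⠀⠀
⠀⠀⠀⠒⠿⠒⠂⠒⠀⠀⠀
⠀⠀⠀⠀⠀⠀⠀⠀⠀⠀⠀
⠀⠀⠀⠀⠀⠀⠀⠀⠀⠀⠀

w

⠀⠀⠀⠀⠀⠀⠀⠀⠀⠀⠀
⠀⠀⠀⠀⠀⠀⠀⠀⠀⠀⠀
⠀⠀⠀⠀⠴⠒⠂⠒⠒⠀⠀
⠀⠀⠀⠒⠒⠒⠿⠿⣿⠒⠀
⠀⠀⠀⠿⠴⣿⠂⠿⠴⣿⠀
⠀⠀⠀⣿⣿⣾⣿⣿⠴⠒⠀
⠀⠀⠀⠒⠂⣿⠂⠒⠒⠂⠀
⠀⠀⠀⠒⠂⠒⣿⠒⠒⠒⠀
⠀⠀⠀⠀⠒⠿⠒⠂⠒⠀⠀
⠀⠀⠀⠀⠀⠀⠀⠀⠀⠀⠀
⠀⠀⠀⠀⠀⠀⠀⠀⠀⠀⠀

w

⠀⠀⠀⠀⠀⠀⠀⠀⠀⠀⠀
⠀⠀⠀⠀⠀⠀⠀⠀⠀⠀⠀
⠀⠀⠀⠀⠀⠴⠒⠂⠒⠒⠀
⠀⠀⠀⠂⠒⠒⠒⠿⠿⣿⠒
⠀⠀⠀⠂⠿⠴⣿⠂⠿⠴⣿
⠀⠀⠀⠒⣿⣾⠒⣿⣿⠴⠒
⠀⠀⠀⠴⠒⠂⣿⠂⠒⠒⠂
⠀⠀⠀⣿⠒⠂⠒⣿⠒⠒⠒
⠀⠀⠀⠀⠀⠒⠿⠒⠂⠒⠀
⠀⠀⠀⠀⠀⠀⠀⠀⠀⠀⠀
⠀⠀⠀⠀⠀⠀⠀⠀⠀⠀⠀

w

⠀⠀⠀⠀⠀⠀⠀⠀⠀⠀⠀
⠀⠀⠀⠀⠀⠀⠀⠀⠀⠀⠀
⠀⠀⠀⠀⠀⠀⠴⠒⠂⠒⠒
⠀⠀⠀⣿⠂⠒⠒⠒⠿⠿⣿
⠀⠀⠀⣿⠂⠿⠴⣿⠂⠿⠴
⠀⠀⠀⠂⠒⣾⣿⠒⣿⣿⠴
⠀⠀⠀⠒⠴⠒⠂⣿⠂⠒⠒
⠀⠀⠀⣿⣿⠒⠂⠒⣿⠒⠒
⠀⠀⠀⠀⠀⠀⠒⠿⠒⠂⠒
⠀⠀⠀⠀⠀⠀⠀⠀⠀⠀⠀
⠀⠀⠀⠀⠀⠀⠀⠀⠀⠀⠀

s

⠀⠀⠀⠀⠀⠀⠀⠀⠀⠀⠀
⠀⠀⠀⠀⠀⠀⠴⠒⠂⠒⠒
⠀⠀⠀⣿⠂⠒⠒⠒⠿⠿⣿
⠀⠀⠀⣿⠂⠿⠴⣿⠂⠿⠴
⠀⠀⠀⠂⠒⣿⣿⠒⣿⣿⠴
⠀⠀⠀⠒⠴⣾⠂⣿⠂⠒⠒
⠀⠀⠀⣿⣿⠒⠂⠒⣿⠒⠒
⠀⠀⠀⠒⠒⠒⠒⠿⠒⠂⠒
⠀⠀⠀⠀⠀⠀⠀⠀⠀⠀⠀
⠀⠀⠀⠀⠀⠀⠀⠀⠀⠀⠀
⠀⠀⠀⠀⠀⠀⠀⠀⠀⠀⠀

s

⠀⠀⠀⠀⠀⠀⠴⠒⠂⠒⠒
⠀⠀⠀⣿⠂⠒⠒⠒⠿⠿⣿
⠀⠀⠀⣿⠂⠿⠴⣿⠂⠿⠴
⠀⠀⠀⠂⠒⣿⣿⠒⣿⣿⠴
⠀⠀⠀⠒⠴⠒⠂⣿⠂⠒⠒
⠀⠀⠀⣿⣿⣾⠂⠒⣿⠒⠒
⠀⠀⠀⠒⠒⠒⠒⠿⠒⠂⠒
⠀⠀⠀⠂⠒⣿⠒⠂⠀⠀⠀
⠀⠀⠀⠀⠀⠀⠀⠀⠀⠀⠀
⠀⠀⠀⠀⠀⠀⠀⠀⠀⠀⠀
⠀⠀⠀⠀⠀⠀⠀⠀⠀⠀⠀

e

⠀⠀⠀⠀⠀⠴⠒⠂⠒⠒⠀
⠀⠀⣿⠂⠒⠒⠒⠿⠿⣿⠒
⠀⠀⣿⠂⠿⠴⣿⠂⠿⠴⣿
⠀⠀⠂⠒⣿⣿⠒⣿⣿⠴⠒
⠀⠀⠒⠴⠒⠂⣿⠂⠒⠒⠂
⠀⠀⣿⣿⠒⣾⠒⣿⠒⠒⠒
⠀⠀⠒⠒⠒⠒⠿⠒⠂⠒⠀
⠀⠀⠂⠒⣿⠒⠂⠿⠀⠀⠀
⠀⠀⠀⠀⠀⠀⠀⠀⠀⠀⠀
⠀⠀⠀⠀⠀⠀⠀⠀⠀⠀⠀
⠀⠀⠀⠀⠀⠀⠀⠀⠀⠀⠀

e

⠀⠀⠀⠀⠴⠒⠂⠒⠒⠀⠀
⠀⣿⠂⠒⠒⠒⠿⠿⣿⠒⠀
⠀⣿⠂⠿⠴⣿⠂⠿⠴⣿⠀
⠀⠂⠒⣿⣿⠒⣿⣿⠴⠒⠀
⠀⠒⠴⠒⠂⣿⠂⠒⠒⠂⠀
⠀⣿⣿⠒⠂⣾⣿⠒⠒⠒⠀
⠀⠒⠒⠒⠒⠿⠒⠂⠒⠀⠀
⠀⠂⠒⣿⠒⠂⠿⣿⠀⠀⠀
⠀⠀⠀⠀⠀⠀⠀⠀⠀⠀⠀
⠀⠀⠀⠀⠀⠀⠀⠀⠀⠀⠀
⠀⠀⠀⠀⠀⠀⠀⠀⠀⠀⠀

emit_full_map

⠀⠀⠀⠴⠒⠂⠒⠒⠀
⣿⠂⠒⠒⠒⠿⠿⣿⠒
⣿⠂⠿⠴⣿⠂⠿⠴⣿
⠂⠒⣿⣿⠒⣿⣿⠴⠒
⠒⠴⠒⠂⣿⠂⠒⠒⠂
⣿⣿⠒⠂⣾⣿⠒⠒⠒
⠒⠒⠒⠒⠿⠒⠂⠒⠀
⠂⠒⣿⠒⠂⠿⣿⠀⠀

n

⠀⠀⠀⠀⠀⠀⠀⠀⠀⠀⠀
⠀⠀⠀⠀⠴⠒⠂⠒⠒⠀⠀
⠀⣿⠂⠒⠒⠒⠿⠿⣿⠒⠀
⠀⣿⠂⠿⠴⣿⠂⠿⠴⣿⠀
⠀⠂⠒⣿⣿⠒⣿⣿⠴⠒⠀
⠀⠒⠴⠒⠂⣾⠂⠒⠒⠂⠀
⠀⣿⣿⠒⠂⠒⣿⠒⠒⠒⠀
⠀⠒⠒⠒⠒⠿⠒⠂⠒⠀⠀
⠀⠂⠒⣿⠒⠂⠿⣿⠀⠀⠀
⠀⠀⠀⠀⠀⠀⠀⠀⠀⠀⠀
⠀⠀⠀⠀⠀⠀⠀⠀⠀⠀⠀

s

⠀⠀⠀⠀⠴⠒⠂⠒⠒⠀⠀
⠀⣿⠂⠒⠒⠒⠿⠿⣿⠒⠀
⠀⣿⠂⠿⠴⣿⠂⠿⠴⣿⠀
⠀⠂⠒⣿⣿⠒⣿⣿⠴⠒⠀
⠀⠒⠴⠒⠂⣿⠂⠒⠒⠂⠀
⠀⣿⣿⠒⠂⣾⣿⠒⠒⠒⠀
⠀⠒⠒⠒⠒⠿⠒⠂⠒⠀⠀
⠀⠂⠒⣿⠒⠂⠿⣿⠀⠀⠀
⠀⠀⠀⠀⠀⠀⠀⠀⠀⠀⠀
⠀⠀⠀⠀⠀⠀⠀⠀⠀⠀⠀
⠀⠀⠀⠀⠀⠀⠀⠀⠀⠀⠀

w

⠀⠀⠀⠀⠀⠴⠒⠂⠒⠒⠀
⠀⠀⣿⠂⠒⠒⠒⠿⠿⣿⠒
⠀⠀⣿⠂⠿⠴⣿⠂⠿⠴⣿
⠀⠀⠂⠒⣿⣿⠒⣿⣿⠴⠒
⠀⠀⠒⠴⠒⠂⣿⠂⠒⠒⠂
⠀⠀⣿⣿⠒⣾⠒⣿⠒⠒⠒
⠀⠀⠒⠒⠒⠒⠿⠒⠂⠒⠀
⠀⠀⠂⠒⣿⠒⠂⠿⣿⠀⠀
⠀⠀⠀⠀⠀⠀⠀⠀⠀⠀⠀
⠀⠀⠀⠀⠀⠀⠀⠀⠀⠀⠀
⠀⠀⠀⠀⠀⠀⠀⠀⠀⠀⠀


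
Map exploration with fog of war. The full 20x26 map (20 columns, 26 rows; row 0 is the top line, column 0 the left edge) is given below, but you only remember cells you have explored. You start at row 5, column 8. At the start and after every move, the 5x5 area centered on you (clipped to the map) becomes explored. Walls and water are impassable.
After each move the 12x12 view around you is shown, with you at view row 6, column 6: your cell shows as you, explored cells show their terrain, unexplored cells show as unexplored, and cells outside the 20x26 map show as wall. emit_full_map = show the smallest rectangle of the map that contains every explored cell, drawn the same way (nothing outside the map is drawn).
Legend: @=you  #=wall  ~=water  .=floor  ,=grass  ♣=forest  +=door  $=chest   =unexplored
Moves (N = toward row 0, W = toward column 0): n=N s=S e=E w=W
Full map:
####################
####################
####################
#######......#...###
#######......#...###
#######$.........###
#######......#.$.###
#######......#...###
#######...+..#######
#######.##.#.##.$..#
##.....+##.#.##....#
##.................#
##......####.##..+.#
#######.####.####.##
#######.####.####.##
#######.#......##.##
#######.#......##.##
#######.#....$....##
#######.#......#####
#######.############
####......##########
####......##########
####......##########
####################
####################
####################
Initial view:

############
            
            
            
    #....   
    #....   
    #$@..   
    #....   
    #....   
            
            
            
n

############
############
            
            
    #####   
    #....   
    #.@..   
    #$...   
    #....   
    #....   
            
            

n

############
############
############
            
    #####   
    #####   
    #.@..   
    #....   
    #$...   
    #....   
    #....   
            

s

############
############
            
    #####   
    #####   
    #....   
    #.@..   
    #$...   
    #....   
    #....   
            
            

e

############
############
            
   #####    
   ######   
   #.....   
   #..@..   
   #$....   
   #.....   
   #....    
            
            

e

############
############
            
  #####     
  #######   
  #......   
  #...@..   
  #$.....   
  #......   
  #....     
            
            

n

############
############
############
            
  #######   
  #######   
  #...@..   
  #......   
  #$.....   
  #......   
  #....     
            

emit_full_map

#######
#######
#...@..
#......
#$.....
#......
#....  

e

############
############
############
            
 ########   
 ########   
 #....@.#   
 #......#   
 #$......   
 #......    
 #....      
            

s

############
############
            
 ########   
 ########   
 #......#   
 #....@.#   
 #$......   
 #......#   
 #....      
            
            

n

############
############
############
            
 ########   
 ########   
 #....@.#   
 #......#   
 #$......   
 #......#   
 #....      
            

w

############
############
############
            
  ########  
  ########  
  #...@..#  
  #......#  
  #$......  
  #......#  
  #....     
            

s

############
############
            
  ########  
  ########  
  #......#  
  #...@..#  
  #$......  
  #......#  
  #....     
            
            

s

############
            
  ########  
  ########  
  #......#  
  #......#  
  #$..@...  
  #......#  
  #......   
            
            
            

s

            
  ########  
  ########  
  #......#  
  #......#  
  #$......  
  #...@..#  
  #......   
    ..+..   
            
            
            

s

  ########  
  ########  
  #......#  
  #......#  
  #$......  
  #......#  
  #...@..   
    ..+..   
    ##.#.   
            
            
            

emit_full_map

########
########
#......#
#......#
#$......
#......#
#...@.. 
  ..+.. 
  ##.#. 

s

  ########  
  #......#  
  #......#  
  #$......  
  #......#  
  #......   
    ..@..   
    ##.#.   
    ##.#.   
            
            
            

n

  ########  
  ########  
  #......#  
  #......#  
  #$......  
  #......#  
  #...@..   
    ..+..   
    ##.#.   
    ##.#.   
            
            

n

            
  ########  
  ########  
  #......#  
  #......#  
  #$......  
  #...@..#  
  #......   
    ..+..   
    ##.#.   
    ##.#.   
            

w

            
   ######## 
   ######## 
   #......# 
   #......# 
   #$...... 
   #..@...# 
   #......  
    ...+..  
     ##.#.  
     ##.#.  
            

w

            
    ########
    ########
    #......#
    #......#
    #$......
    #.@....#
    #...... 
    #...+.. 
      ##.#. 
      ##.#. 
            

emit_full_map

########
########
#......#
#......#
#$......
#.@....#
#...... 
#...+.. 
  ##.#. 
  ##.#. 

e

            
   ######## 
   ######## 
   #......# 
   #......# 
   #$...... 
   #..@...# 
   #......  
   #...+..  
     ##.#.  
     ##.#.  
            

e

            
  ########  
  ########  
  #......#  
  #......#  
  #$......  
  #...@..#  
  #......   
  #...+..   
    ##.#.   
    ##.#.   
            

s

  ########  
  ########  
  #......#  
  #......#  
  #$......  
  #......#  
  #...@..   
  #...+..   
    ##.#.   
    ##.#.   
            
            

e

 ########   
 ########   
 #......#   
 #......#   
 #$......   
 #......#   
 #....@.#   
 #...+..#   
   ##.#.#   
   ##.#.    
            
            

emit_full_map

########
########
#......#
#......#
#$......
#......#
#....@.#
#...+..#
  ##.#.#
  ##.#. 

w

  ########  
  ########  
  #......#  
  #......#  
  #$......  
  #......#  
  #...@..#  
  #...+..#  
    ##.#.#  
    ##.#.   
            
            

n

            
  ########  
  ########  
  #......#  
  #......#  
  #$......  
  #...@..#  
  #......#  
  #...+..#  
    ##.#.#  
    ##.#.   
            

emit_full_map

########
########
#......#
#......#
#$......
#...@..#
#......#
#...+..#
  ##.#.#
  ##.#. 


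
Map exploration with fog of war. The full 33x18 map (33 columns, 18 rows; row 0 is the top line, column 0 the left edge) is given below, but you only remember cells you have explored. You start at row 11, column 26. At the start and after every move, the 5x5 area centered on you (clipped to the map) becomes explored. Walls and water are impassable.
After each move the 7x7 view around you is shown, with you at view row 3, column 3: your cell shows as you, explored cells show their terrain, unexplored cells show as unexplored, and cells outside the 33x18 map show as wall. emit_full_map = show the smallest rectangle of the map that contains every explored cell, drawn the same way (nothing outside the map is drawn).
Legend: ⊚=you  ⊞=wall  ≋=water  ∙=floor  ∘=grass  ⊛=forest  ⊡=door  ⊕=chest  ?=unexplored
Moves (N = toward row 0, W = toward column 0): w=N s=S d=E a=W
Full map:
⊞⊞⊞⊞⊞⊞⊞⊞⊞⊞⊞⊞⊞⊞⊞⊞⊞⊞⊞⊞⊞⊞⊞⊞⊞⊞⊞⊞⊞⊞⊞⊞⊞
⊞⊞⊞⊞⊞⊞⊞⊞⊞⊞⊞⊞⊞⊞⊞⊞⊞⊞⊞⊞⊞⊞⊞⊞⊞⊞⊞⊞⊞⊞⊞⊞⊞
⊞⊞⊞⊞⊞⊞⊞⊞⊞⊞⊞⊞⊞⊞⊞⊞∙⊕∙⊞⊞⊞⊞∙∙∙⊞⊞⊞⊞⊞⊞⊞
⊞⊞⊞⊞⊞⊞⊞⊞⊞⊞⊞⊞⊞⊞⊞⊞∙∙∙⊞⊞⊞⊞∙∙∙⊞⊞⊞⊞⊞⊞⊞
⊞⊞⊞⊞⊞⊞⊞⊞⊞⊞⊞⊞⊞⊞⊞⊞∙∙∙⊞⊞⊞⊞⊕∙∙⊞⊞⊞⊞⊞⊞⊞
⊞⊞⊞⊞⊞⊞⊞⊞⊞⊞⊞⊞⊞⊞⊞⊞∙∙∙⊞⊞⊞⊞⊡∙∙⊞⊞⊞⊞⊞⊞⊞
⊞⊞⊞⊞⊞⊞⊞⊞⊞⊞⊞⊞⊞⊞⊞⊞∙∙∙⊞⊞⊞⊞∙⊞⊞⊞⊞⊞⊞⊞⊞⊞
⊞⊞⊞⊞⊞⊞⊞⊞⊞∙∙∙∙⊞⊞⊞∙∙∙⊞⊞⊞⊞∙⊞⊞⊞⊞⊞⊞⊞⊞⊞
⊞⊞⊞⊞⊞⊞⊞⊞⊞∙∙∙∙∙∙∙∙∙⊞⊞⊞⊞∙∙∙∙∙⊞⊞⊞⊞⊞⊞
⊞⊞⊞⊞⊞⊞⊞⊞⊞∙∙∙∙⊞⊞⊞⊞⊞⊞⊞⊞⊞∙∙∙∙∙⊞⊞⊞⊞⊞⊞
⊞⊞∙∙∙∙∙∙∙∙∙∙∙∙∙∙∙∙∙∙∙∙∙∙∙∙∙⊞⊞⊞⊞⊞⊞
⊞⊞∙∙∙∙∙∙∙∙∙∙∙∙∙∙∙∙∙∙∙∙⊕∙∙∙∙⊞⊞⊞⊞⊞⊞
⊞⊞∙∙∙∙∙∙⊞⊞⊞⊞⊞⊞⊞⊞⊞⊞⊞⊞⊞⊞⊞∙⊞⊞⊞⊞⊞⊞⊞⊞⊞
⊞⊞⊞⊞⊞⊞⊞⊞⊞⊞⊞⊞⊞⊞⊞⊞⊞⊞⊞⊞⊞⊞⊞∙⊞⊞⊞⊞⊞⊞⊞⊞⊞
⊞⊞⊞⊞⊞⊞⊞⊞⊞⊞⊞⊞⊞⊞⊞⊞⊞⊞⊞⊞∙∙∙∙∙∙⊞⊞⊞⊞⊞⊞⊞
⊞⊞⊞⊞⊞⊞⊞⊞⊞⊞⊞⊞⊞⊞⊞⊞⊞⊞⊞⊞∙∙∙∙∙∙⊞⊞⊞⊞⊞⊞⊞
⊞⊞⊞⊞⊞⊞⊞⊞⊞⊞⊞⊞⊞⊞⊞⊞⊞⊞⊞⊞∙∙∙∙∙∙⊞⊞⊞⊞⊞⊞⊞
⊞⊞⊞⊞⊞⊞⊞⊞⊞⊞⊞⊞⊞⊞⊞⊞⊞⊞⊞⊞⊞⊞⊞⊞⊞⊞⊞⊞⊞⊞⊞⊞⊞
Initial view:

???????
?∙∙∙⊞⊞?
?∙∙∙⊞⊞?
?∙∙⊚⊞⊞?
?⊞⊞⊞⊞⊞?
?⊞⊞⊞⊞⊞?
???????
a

???????
?∙∙∙∙⊞⊞
?∙∙∙∙⊞⊞
?∙∙⊚∙⊞⊞
?∙⊞⊞⊞⊞⊞
?∙⊞⊞⊞⊞⊞
???????

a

???????
?∙∙∙∙∙⊞
?∙∙∙∙∙⊞
?⊕∙⊚∙∙⊞
?⊞∙⊞⊞⊞⊞
?⊞∙⊞⊞⊞⊞
???????

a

???????
?⊞∙∙∙∙∙
?∙∙∙∙∙∙
?∙⊕⊚∙∙∙
?⊞⊞∙⊞⊞⊞
?⊞⊞∙⊞⊞⊞
???????

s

?⊞∙∙∙∙∙
?∙∙∙∙∙∙
?∙⊕∙∙∙∙
?⊞⊞⊚⊞⊞⊞
?⊞⊞∙⊞⊞⊞
?∙∙∙∙∙?
???????

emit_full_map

⊞∙∙∙∙∙⊞⊞
∙∙∙∙∙∙⊞⊞
∙⊕∙∙∙∙⊞⊞
⊞⊞⊚⊞⊞⊞⊞⊞
⊞⊞∙⊞⊞⊞⊞⊞
∙∙∙∙∙???

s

?∙∙∙∙∙∙
?∙⊕∙∙∙∙
?⊞⊞∙⊞⊞⊞
?⊞⊞⊚⊞⊞⊞
?∙∙∙∙∙?
?∙∙∙∙∙?
???????

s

?∙⊕∙∙∙∙
?⊞⊞∙⊞⊞⊞
?⊞⊞∙⊞⊞⊞
?∙∙⊚∙∙?
?∙∙∙∙∙?
?∙∙∙∙∙?
???????

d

∙⊕∙∙∙∙⊞
⊞⊞∙⊞⊞⊞⊞
⊞⊞∙⊞⊞⊞⊞
∙∙∙⊚∙⊞?
∙∙∙∙∙⊞?
∙∙∙∙∙⊞?
???????

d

⊕∙∙∙∙⊞⊞
⊞∙⊞⊞⊞⊞⊞
⊞∙⊞⊞⊞⊞⊞
∙∙∙⊚⊞⊞?
∙∙∙∙⊞⊞?
∙∙∙∙⊞⊞?
???????

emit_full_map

⊞∙∙∙∙∙⊞⊞
∙∙∙∙∙∙⊞⊞
∙⊕∙∙∙∙⊞⊞
⊞⊞∙⊞⊞⊞⊞⊞
⊞⊞∙⊞⊞⊞⊞⊞
∙∙∙∙⊚⊞⊞?
∙∙∙∙∙⊞⊞?
∙∙∙∙∙⊞⊞?

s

⊞∙⊞⊞⊞⊞⊞
⊞∙⊞⊞⊞⊞⊞
∙∙∙∙⊞⊞?
∙∙∙⊚⊞⊞?
∙∙∙∙⊞⊞?
?⊞⊞⊞⊞⊞?
⊞⊞⊞⊞⊞⊞⊞

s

⊞∙⊞⊞⊞⊞⊞
∙∙∙∙⊞⊞?
∙∙∙∙⊞⊞?
∙∙∙⊚⊞⊞?
?⊞⊞⊞⊞⊞?
⊞⊞⊞⊞⊞⊞⊞
⊞⊞⊞⊞⊞⊞⊞

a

⊞⊞∙⊞⊞⊞⊞
∙∙∙∙∙⊞⊞
∙∙∙∙∙⊞⊞
∙∙∙⊚∙⊞⊞
?⊞⊞⊞⊞⊞⊞
⊞⊞⊞⊞⊞⊞⊞
⊞⊞⊞⊞⊞⊞⊞

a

?⊞⊞∙⊞⊞⊞
?∙∙∙∙∙⊞
?∙∙∙∙∙⊞
?∙∙⊚∙∙⊞
?⊞⊞⊞⊞⊞⊞
⊞⊞⊞⊞⊞⊞⊞
⊞⊞⊞⊞⊞⊞⊞

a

??⊞⊞∙⊞⊞
?∙∙∙∙∙∙
?∙∙∙∙∙∙
?∙∙⊚∙∙∙
?⊞⊞⊞⊞⊞⊞
⊞⊞⊞⊞⊞⊞⊞
⊞⊞⊞⊞⊞⊞⊞

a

???⊞⊞∙⊞
?⊞∙∙∙∙∙
?⊞∙∙∙∙∙
?⊞∙⊚∙∙∙
?⊞⊞⊞⊞⊞⊞
⊞⊞⊞⊞⊞⊞⊞
⊞⊞⊞⊞⊞⊞⊞

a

????⊞⊞∙
?⊞⊞∙∙∙∙
?⊞⊞∙∙∙∙
?⊞⊞⊚∙∙∙
?⊞⊞⊞⊞⊞⊞
⊞⊞⊞⊞⊞⊞⊞
⊞⊞⊞⊞⊞⊞⊞

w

????⊞⊞∙
?⊞⊞⊞⊞⊞∙
?⊞⊞∙∙∙∙
?⊞⊞⊚∙∙∙
?⊞⊞∙∙∙∙
?⊞⊞⊞⊞⊞⊞
⊞⊞⊞⊞⊞⊞⊞

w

????∙⊕∙
?⊞⊞⊞⊞⊞∙
?⊞⊞⊞⊞⊞∙
?⊞⊞⊚∙∙∙
?⊞⊞∙∙∙∙
?⊞⊞∙∙∙∙
?⊞⊞⊞⊞⊞⊞

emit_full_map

???⊞∙∙∙∙∙⊞⊞
???∙∙∙∙∙∙⊞⊞
???∙⊕∙∙∙∙⊞⊞
⊞⊞⊞⊞⊞∙⊞⊞⊞⊞⊞
⊞⊞⊞⊞⊞∙⊞⊞⊞⊞⊞
⊞⊞⊚∙∙∙∙∙⊞⊞?
⊞⊞∙∙∙∙∙∙⊞⊞?
⊞⊞∙∙∙∙∙∙⊞⊞?
⊞⊞⊞⊞⊞⊞⊞⊞⊞⊞?

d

???∙⊕∙∙
⊞⊞⊞⊞⊞∙⊞
⊞⊞⊞⊞⊞∙⊞
⊞⊞∙⊚∙∙∙
⊞⊞∙∙∙∙∙
⊞⊞∙∙∙∙∙
⊞⊞⊞⊞⊞⊞⊞

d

??∙⊕∙∙∙
⊞⊞⊞⊞∙⊞⊞
⊞⊞⊞⊞∙⊞⊞
⊞∙∙⊚∙∙∙
⊞∙∙∙∙∙∙
⊞∙∙∙∙∙∙
⊞⊞⊞⊞⊞⊞⊞

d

?∙⊕∙∙∙∙
⊞⊞⊞∙⊞⊞⊞
⊞⊞⊞∙⊞⊞⊞
∙∙∙⊚∙∙⊞
∙∙∙∙∙∙⊞
∙∙∙∙∙∙⊞
⊞⊞⊞⊞⊞⊞⊞

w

?∙∙∙∙∙∙
?∙⊕∙∙∙∙
⊞⊞⊞∙⊞⊞⊞
⊞⊞⊞⊚⊞⊞⊞
∙∙∙∙∙∙⊞
∙∙∙∙∙∙⊞
∙∙∙∙∙∙⊞

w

?⊞∙∙∙∙∙
?∙∙∙∙∙∙
?∙⊕∙∙∙∙
⊞⊞⊞⊚⊞⊞⊞
⊞⊞⊞∙⊞⊞⊞
∙∙∙∙∙∙⊞
∙∙∙∙∙∙⊞

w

???????
?⊞∙∙∙∙∙
?∙∙∙∙∙∙
?∙⊕⊚∙∙∙
⊞⊞⊞∙⊞⊞⊞
⊞⊞⊞∙⊞⊞⊞
∙∙∙∙∙∙⊞

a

???????
?⊞⊞∙∙∙∙
?∙∙∙∙∙∙
?∙∙⊚∙∙∙
⊞⊞⊞⊞∙⊞⊞
⊞⊞⊞⊞∙⊞⊞
⊞∙∙∙∙∙∙

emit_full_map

??⊞⊞∙∙∙∙∙⊞⊞
??∙∙∙∙∙∙∙⊞⊞
??∙∙⊚∙∙∙∙⊞⊞
⊞⊞⊞⊞⊞∙⊞⊞⊞⊞⊞
⊞⊞⊞⊞⊞∙⊞⊞⊞⊞⊞
⊞⊞∙∙∙∙∙∙⊞⊞?
⊞⊞∙∙∙∙∙∙⊞⊞?
⊞⊞∙∙∙∙∙∙⊞⊞?
⊞⊞⊞⊞⊞⊞⊞⊞⊞⊞?

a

???????
?⊞⊞⊞∙∙∙
?∙∙∙∙∙∙
?∙∙⊚⊕∙∙
⊞⊞⊞⊞⊞∙⊞
⊞⊞⊞⊞⊞∙⊞
⊞⊞∙∙∙∙∙

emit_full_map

?⊞⊞⊞∙∙∙∙∙⊞⊞
?∙∙∙∙∙∙∙∙⊞⊞
?∙∙⊚⊕∙∙∙∙⊞⊞
⊞⊞⊞⊞⊞∙⊞⊞⊞⊞⊞
⊞⊞⊞⊞⊞∙⊞⊞⊞⊞⊞
⊞⊞∙∙∙∙∙∙⊞⊞?
⊞⊞∙∙∙∙∙∙⊞⊞?
⊞⊞∙∙∙∙∙∙⊞⊞?
⊞⊞⊞⊞⊞⊞⊞⊞⊞⊞?


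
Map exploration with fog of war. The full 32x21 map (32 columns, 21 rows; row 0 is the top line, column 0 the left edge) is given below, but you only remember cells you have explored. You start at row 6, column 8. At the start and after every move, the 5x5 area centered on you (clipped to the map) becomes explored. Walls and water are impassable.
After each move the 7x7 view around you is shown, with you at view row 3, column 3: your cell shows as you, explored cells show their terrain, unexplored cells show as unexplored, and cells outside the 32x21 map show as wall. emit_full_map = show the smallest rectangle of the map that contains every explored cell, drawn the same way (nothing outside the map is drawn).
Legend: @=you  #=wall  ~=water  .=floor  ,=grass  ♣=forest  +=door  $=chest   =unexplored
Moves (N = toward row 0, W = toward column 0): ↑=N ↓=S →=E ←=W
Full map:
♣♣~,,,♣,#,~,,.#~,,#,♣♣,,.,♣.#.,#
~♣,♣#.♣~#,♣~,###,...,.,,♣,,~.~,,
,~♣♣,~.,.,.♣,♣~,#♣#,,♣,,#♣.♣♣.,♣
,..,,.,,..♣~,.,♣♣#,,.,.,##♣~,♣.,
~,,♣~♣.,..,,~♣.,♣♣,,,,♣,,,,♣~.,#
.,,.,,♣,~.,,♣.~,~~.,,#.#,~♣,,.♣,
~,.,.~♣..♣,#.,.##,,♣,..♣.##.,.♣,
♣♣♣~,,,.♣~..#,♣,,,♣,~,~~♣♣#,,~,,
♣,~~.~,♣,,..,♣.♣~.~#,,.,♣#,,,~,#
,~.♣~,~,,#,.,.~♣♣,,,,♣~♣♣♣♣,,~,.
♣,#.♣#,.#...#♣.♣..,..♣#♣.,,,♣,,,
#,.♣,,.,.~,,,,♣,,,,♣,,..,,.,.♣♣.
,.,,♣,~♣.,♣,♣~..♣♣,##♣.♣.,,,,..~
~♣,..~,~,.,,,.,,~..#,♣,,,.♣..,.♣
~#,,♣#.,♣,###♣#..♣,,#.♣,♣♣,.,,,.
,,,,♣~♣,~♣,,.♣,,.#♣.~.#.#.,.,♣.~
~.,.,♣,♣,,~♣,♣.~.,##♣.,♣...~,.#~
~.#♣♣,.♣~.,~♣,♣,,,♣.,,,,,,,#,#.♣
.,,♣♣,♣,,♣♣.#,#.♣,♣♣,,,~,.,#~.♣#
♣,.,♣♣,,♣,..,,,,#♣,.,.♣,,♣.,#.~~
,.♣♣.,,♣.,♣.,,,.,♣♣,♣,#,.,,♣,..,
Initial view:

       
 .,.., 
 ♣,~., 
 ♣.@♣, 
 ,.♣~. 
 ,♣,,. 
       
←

       
 ♣.,..,
 ,♣,~.,
 ~♣@.♣,
 ,,.♣~.
 ~,♣,,.
       

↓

 ♣.,..,
 ,♣,~.,
 ~♣..♣,
 ,,@♣~.
 ~,♣,,.
 ,~,,# 
       

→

♣.,.., 
,♣,~., 
~♣..♣, 
,,.@~. 
~,♣,,. 
,~,,#, 
       

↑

       
♣.,.., 
,♣,~., 
~♣.@♣, 
,,.♣~. 
~,♣,,. 
,~,,#, 

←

       
 ♣.,..,
 ,♣,~.,
 ~♣@.♣,
 ,,.♣~.
 ~,♣,,.
 ,~,,#,

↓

 ♣.,..,
 ,♣,~.,
 ~♣..♣,
 ,,@♣~.
 ~,♣,,.
 ,~,,#,
       

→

♣.,.., 
,♣,~., 
~♣..♣, 
,,.@~. 
~,♣,,. 
,~,,#, 
       

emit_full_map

♣.,..,
,♣,~.,
~♣..♣,
,,.@~.
~,♣,,.
,~,,#,

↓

,♣,~., 
~♣..♣, 
,,.♣~. 
~,♣@,. 
,~,,#, 
 ,.#.. 
       

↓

~♣..♣, 
,,.♣~. 
~,♣,,. 
,~,@#, 
 ,.#.. 
 .,.~, 
       

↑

,♣,~., 
~♣..♣, 
,,.♣~. 
~,♣@,. 
,~,,#, 
 ,.#.. 
 .,.~, 

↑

♣.,.., 
,♣,~., 
~♣..♣, 
,,.@~. 
~,♣,,. 
,~,,#, 
 ,.#.. 

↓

,♣,~., 
~♣..♣, 
,,.♣~. 
~,♣@,. 
,~,,#, 
 ,.#.. 
 .,.~, 

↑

♣.,.., 
,♣,~., 
~♣..♣, 
,,.@~. 
~,♣,,. 
,~,,#, 
 ,.#.. 

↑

       
♣.,.., 
,♣,~., 
~♣.@♣, 
,,.♣~. 
~,♣,,. 
,~,,#, 

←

       
 ♣.,..,
 ,♣,~.,
 ~♣@.♣,
 ,,.♣~.
 ~,♣,,.
 ,~,,#,
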